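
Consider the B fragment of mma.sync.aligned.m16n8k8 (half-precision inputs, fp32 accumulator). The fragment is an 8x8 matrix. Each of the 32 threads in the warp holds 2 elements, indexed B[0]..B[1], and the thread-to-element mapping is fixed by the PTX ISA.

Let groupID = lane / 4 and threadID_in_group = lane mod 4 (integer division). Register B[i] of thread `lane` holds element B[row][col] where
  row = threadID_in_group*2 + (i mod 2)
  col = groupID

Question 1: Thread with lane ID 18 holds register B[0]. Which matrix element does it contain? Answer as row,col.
lane 18: gid=4 (18/4), tid=2 (18%4)
i=0: r=2*2+0=4, c=gid=4

4,4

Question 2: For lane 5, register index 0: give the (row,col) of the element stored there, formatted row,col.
lane 5→5/4=1, 5 mod 4=1
i=0  r:2·1+0→2  c:1

2,1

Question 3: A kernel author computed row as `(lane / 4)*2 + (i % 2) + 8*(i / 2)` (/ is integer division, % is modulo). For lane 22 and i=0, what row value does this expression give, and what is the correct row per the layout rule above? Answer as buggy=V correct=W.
buggy=10 correct=4

`(lane / 4)*2 + (i % 2) + 8*(i / 2)`[22,0]->10
L=22->g=22>>2=5, t=22&3=2
[0]->row 2·2+0=4  col g=5
row: 10 vs 4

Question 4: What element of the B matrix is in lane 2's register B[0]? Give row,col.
4,0

2: g=0,t=2
[0] (2*2+0,0) = (4,0)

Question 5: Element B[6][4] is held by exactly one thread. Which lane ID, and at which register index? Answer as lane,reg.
19,0

c=4→G=4  r=6→T=3,p=0
L=4*4+3=19  i=0=0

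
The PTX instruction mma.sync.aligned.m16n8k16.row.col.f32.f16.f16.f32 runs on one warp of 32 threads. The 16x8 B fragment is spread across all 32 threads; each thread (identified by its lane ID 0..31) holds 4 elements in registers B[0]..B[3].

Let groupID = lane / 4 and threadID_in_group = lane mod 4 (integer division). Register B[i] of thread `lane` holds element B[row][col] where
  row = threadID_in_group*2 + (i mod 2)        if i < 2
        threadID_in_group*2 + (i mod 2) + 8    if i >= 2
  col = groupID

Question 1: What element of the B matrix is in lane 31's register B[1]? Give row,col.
31: gr=7,th=3
[1] (3*2+1+0,7) = (7,7)

7,7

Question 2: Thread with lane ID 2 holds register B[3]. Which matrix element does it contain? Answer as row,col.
13,0

2: gid=0,tid=2
[3] (2*2+1+8,0) = (13,0)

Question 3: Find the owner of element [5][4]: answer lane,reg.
18,1

c=4->g=4  r=5->rb=0,t=2,b0=1
L=4*4+2=18  i=0*2+1=1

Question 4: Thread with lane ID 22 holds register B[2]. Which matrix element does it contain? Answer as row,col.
lane 22: g=5 (22/4), t=2 (22%4)
i=2: r=2*2+0+8=12, c=g=5

12,5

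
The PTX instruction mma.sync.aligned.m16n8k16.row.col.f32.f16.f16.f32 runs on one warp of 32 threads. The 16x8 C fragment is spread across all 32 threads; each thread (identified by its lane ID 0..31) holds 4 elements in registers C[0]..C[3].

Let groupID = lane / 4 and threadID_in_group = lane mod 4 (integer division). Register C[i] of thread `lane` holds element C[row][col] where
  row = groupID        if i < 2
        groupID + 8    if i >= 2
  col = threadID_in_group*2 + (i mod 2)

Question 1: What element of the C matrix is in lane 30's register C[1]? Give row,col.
7,5

30: gr=7,th=2
[1] (7+0,2*2+1) = (7,5)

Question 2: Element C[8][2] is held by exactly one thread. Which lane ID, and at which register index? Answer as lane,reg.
r: 8->gid=0,r8=1  c: 2->tid=1,i&1=0
L=0*4+1=1  i=1*2+0=2

1,2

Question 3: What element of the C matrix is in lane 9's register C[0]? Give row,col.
9: gid=2,tid=1
[0] (2+0,1*2+0) = (2,2)

2,2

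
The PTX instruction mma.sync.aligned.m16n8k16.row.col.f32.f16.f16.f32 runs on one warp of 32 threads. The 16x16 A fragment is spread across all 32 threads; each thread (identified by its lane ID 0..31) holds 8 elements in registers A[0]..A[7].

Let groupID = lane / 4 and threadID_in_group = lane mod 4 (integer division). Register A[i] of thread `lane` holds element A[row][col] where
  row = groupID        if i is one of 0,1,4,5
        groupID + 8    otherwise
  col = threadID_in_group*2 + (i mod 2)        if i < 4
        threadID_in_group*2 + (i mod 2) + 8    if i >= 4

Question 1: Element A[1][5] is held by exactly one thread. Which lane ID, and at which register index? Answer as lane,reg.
6,1

r=1→G=1,rhi=0  c=5→chi=0,T=2,p=1
L=1*4+2=6  i=0*4+0*2+1=1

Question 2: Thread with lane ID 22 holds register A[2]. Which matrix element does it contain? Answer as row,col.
13,4

lane 22=>22/4=5, 22 mod 4=2
i=2  r:5+8=>13  c:2·2+0+0=>4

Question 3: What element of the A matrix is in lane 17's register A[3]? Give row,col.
lane 17=>17/4=4, 17 mod 4=1
i=3  r:4+8=>12  c:2·1+1+0=>3

12,3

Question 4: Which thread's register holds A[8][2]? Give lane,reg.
1,2

r: 8->gid=0,r8=1  c: 2->c8=0,tid=1,i&1=0
L=0*4+1=1  i=0*4+1*2+0=2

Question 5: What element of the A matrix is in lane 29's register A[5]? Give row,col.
7,11

29: grp=7,tig=1
[5] (7+0,1*2+1+8) = (7,11)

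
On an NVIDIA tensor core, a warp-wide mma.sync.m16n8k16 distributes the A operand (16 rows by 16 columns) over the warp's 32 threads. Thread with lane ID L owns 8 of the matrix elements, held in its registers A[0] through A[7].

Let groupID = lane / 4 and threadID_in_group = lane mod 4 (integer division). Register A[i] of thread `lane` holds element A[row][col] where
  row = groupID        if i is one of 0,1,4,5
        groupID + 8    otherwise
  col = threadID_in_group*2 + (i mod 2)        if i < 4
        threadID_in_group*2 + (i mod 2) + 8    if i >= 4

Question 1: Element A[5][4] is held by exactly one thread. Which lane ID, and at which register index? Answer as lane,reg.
r: 5->gid=5,r8=0  c: 4->c8=0,tid=2,i&1=0
L=5*4+2=22  i=0*4+0*2+0=0

22,0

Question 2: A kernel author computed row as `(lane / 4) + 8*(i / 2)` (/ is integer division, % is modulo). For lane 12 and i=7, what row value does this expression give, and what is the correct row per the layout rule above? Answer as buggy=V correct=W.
`(lane / 4) + 8*(i / 2)`[12,7]→27
12: G=3,T=0
[7] (3+8,0*2+1+8) = (11,9)
row: 27 vs 11

buggy=27 correct=11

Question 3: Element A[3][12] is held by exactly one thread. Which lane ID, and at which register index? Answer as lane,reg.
r:3=>grp=3,rB=0  c:12=>cB=1,tig=2,lo=0
L=3*4+2=14  i=1*4+0*2+0=4

14,4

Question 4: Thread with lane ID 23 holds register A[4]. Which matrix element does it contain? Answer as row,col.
lane 23: grp=5 (23/4), tig=3 (23%4)
i=4: r=5+0=5, c=3*2+0+8=14

5,14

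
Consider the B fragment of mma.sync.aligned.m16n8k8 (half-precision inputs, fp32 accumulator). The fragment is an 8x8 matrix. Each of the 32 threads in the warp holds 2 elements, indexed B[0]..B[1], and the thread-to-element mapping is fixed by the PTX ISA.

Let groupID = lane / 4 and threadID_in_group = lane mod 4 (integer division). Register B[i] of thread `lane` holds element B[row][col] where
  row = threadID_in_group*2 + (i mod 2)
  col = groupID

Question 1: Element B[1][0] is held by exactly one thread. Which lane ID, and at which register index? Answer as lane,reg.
c=0⇒gr=0  r=1⇒th=0,odd=1
L=0*4+0=0  i=1=1

0,1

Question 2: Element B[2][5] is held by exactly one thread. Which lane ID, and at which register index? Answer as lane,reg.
c:5=>grp=5  r:2=>tig=1,lo=0
L=5*4+1=21  i=0=0

21,0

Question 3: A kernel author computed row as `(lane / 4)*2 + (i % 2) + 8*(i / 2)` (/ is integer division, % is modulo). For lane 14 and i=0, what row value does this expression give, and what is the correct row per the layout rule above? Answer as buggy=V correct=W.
buggy=6 correct=4

`(lane / 4)*2 + (i % 2) + 8*(i / 2)`[14,0]→6
L=14→G=14>>2=3, T=14&3=2
[0]→row 2·2+0=4  col G=3
row: 6 vs 4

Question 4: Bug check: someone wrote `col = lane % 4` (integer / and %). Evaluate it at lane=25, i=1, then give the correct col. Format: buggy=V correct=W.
buggy=1 correct=6

`lane % 4`[25,1]->1
25: g=6,t=1
[1] (1*2+1,6) = (3,6)
col: 1 vs 6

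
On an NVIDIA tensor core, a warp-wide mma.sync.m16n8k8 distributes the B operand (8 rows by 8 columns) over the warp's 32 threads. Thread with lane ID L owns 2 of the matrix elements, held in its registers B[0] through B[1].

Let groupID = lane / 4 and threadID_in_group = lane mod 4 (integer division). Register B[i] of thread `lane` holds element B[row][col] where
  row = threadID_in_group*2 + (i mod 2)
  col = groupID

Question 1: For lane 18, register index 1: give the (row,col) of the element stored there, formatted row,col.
L=18->gid=18>>2=4, tid=18&3=2
[1]->row 2·2+1=5  col gid=4

5,4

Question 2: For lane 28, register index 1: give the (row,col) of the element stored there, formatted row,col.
1,7

lane 28: gid=7 (28/4), tid=0 (28%4)
i=1: r=0*2+1=1, c=gid=7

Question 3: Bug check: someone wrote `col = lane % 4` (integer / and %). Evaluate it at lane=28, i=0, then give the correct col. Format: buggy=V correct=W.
`lane % 4`[28,0]=>0
lane 28: grp=7 (28/4), tig=0 (28%4)
i=0: r=0*2+0=0, c=grp=7
col: 0 vs 7

buggy=0 correct=7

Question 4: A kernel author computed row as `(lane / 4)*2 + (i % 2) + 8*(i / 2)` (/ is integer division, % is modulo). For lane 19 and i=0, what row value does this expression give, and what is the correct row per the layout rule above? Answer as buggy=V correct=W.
buggy=8 correct=6

`(lane / 4)*2 + (i % 2) + 8*(i / 2)`[19,0]⇒8
lane 19: gr=4 (19/4), th=3 (19%4)
i=0: r=3*2+0=6, c=gr=4
row: 8 vs 6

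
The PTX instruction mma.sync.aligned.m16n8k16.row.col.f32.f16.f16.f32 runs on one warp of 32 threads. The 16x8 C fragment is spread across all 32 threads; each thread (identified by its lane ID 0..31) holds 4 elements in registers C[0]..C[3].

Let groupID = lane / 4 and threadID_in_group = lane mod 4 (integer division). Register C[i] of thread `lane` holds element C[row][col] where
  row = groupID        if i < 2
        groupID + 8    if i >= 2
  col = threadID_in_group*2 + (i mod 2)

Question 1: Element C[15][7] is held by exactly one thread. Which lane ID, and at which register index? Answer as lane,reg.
r:15=>grp=7,rB=1  c:7=>tig=3,lo=1
L=7*4+3=31  i=1*2+1=3

31,3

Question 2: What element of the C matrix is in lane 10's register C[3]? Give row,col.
10,5

L=10→G=10>>2=2, T=10&3=2
[3]→row 2+8=10  col 2·2+1=5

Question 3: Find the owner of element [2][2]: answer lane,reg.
9,0

r: 2->gid=2,r8=0  c: 2->tid=1,i&1=0
L=2*4+1=9  i=0*2+0=0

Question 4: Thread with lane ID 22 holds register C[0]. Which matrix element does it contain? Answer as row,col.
22: gid=5,tid=2
[0] (5+0,2*2+0) = (5,4)

5,4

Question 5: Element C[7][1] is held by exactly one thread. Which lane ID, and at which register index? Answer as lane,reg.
r=7->g=7,rb=0  c=1->t=0,b0=1
L=7*4+0=28  i=0*2+1=1

28,1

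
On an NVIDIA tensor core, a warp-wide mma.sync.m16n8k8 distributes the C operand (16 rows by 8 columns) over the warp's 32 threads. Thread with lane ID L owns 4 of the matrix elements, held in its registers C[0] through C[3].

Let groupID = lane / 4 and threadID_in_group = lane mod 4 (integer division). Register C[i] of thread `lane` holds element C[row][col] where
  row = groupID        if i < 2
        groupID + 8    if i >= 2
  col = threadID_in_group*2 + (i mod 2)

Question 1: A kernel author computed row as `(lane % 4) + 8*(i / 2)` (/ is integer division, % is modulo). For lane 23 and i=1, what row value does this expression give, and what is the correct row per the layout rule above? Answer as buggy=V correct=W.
`(lane % 4) + 8*(i / 2)`[23,1]->3
L=23->gid=23>>2=5, tid=23&3=3
[1]->row 5+0=5  col 3·2+1=7
row: 3 vs 5

buggy=3 correct=5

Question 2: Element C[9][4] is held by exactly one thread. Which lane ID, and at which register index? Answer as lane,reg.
r=9->g=1,rb=1  c=4->t=2,b0=0
L=1*4+2=6  i=1*2+0=2

6,2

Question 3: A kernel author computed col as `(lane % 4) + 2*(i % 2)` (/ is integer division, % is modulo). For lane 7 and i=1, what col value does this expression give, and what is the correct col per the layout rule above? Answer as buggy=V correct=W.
`(lane % 4) + 2*(i % 2)`[7,1]→5
7: G=1,T=3
[1] (1+0,3*2+1) = (1,7)
col: 5 vs 7

buggy=5 correct=7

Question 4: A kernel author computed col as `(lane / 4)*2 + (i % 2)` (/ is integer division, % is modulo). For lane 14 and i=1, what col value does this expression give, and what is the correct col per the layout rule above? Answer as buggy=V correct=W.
`(lane / 4)*2 + (i % 2)`[14,1]->7
lane 14->14/4=3, 14 mod 4=2
i=1  r:3+0->3  c:2·2+1->5
col: 7 vs 5

buggy=7 correct=5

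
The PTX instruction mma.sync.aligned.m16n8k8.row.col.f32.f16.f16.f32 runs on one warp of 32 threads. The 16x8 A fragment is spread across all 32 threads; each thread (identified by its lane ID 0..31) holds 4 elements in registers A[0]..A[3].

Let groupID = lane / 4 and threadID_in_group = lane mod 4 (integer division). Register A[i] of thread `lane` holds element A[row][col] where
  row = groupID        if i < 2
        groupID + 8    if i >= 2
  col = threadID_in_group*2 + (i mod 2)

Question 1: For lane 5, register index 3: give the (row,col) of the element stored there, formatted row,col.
lane 5: G=1 (5/4), T=1 (5%4)
i=3: r=1+8=9, c=1*2+1=3

9,3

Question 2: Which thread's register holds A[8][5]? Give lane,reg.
2,3

r: 8->gid=0,r8=1  c: 5->tid=2,i&1=1
L=0*4+2=2  i=1*2+1=3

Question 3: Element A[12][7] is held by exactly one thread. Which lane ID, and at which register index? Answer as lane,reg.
19,3

r: 12->gid=4,r8=1  c: 7->tid=3,i&1=1
L=4*4+3=19  i=1*2+1=3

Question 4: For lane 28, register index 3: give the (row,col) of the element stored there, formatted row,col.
15,1

28: G=7,T=0
[3] (7+8,0*2+1) = (15,1)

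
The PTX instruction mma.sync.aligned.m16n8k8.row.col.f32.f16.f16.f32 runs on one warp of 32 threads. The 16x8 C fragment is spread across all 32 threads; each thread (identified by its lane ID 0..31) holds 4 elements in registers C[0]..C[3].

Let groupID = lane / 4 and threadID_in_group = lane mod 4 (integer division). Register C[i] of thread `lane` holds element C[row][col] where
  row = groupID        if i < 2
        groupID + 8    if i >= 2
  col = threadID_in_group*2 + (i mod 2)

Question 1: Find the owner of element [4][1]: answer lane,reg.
r=4→G=4,rhi=0  c=1→T=0,p=1
L=4*4+0=16  i=0*2+1=1

16,1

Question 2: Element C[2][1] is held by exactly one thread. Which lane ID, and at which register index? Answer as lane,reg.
r=2⇒gr=2,Rb=0  c=1⇒th=0,odd=1
L=2*4+0=8  i=0*2+1=1

8,1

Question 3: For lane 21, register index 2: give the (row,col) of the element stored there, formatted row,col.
13,2

21: gr=5,th=1
[2] (5+8,1*2+0) = (13,2)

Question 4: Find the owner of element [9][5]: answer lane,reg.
6,3

r=9⇒gr=1,Rb=1  c=5⇒th=2,odd=1
L=1*4+2=6  i=1*2+1=3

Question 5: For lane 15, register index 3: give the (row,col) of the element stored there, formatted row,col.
11,7

lane 15->15/4=3, 15 mod 4=3
i=3  r:3+8->11  c:2·3+1->7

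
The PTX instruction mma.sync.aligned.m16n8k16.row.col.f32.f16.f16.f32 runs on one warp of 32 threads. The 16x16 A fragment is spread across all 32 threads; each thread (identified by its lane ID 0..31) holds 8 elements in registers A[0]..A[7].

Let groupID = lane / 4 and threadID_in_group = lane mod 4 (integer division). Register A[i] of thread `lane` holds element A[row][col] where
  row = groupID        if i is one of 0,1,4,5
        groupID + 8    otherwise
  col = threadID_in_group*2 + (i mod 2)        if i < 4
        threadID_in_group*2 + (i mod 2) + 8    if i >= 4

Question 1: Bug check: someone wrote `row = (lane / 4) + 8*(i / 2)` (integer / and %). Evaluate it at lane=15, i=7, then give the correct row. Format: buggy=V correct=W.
`(lane / 4) + 8*(i / 2)`[15,7]=>27
lane 15=>15/4=3, 15 mod 4=3
i=7  r:3+8=>11  c:2·3+1+8=>15
row: 27 vs 11

buggy=27 correct=11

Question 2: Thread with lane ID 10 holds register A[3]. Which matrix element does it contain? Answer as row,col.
10,5

lane 10: G=2 (10/4), T=2 (10%4)
i=3: r=2+8=10, c=2*2+1+0=5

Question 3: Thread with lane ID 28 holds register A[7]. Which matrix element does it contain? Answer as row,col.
lane 28=>28/4=7, 28 mod 4=0
i=7  r:7+8=>15  c:2·0+1+8=>9

15,9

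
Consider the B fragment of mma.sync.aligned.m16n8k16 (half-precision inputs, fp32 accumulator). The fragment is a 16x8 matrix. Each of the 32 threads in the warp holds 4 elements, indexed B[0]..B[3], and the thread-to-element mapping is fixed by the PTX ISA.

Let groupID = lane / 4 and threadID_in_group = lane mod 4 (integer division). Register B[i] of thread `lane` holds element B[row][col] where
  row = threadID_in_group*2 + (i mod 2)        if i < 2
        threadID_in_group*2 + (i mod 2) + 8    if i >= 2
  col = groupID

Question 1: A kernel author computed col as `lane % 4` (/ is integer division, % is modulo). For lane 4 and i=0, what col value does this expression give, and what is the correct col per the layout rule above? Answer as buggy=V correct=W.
buggy=0 correct=1

`lane % 4`[4,0]→0
4: G=1,T=0
[0] (0*2+0+0,1) = (0,1)
col: 0 vs 1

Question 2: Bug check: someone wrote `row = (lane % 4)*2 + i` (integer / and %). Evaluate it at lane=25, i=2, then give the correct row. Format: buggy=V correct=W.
`(lane % 4)*2 + i`[25,2]=>4
L=25=>grp=25>>2=6, tig=25&3=1
[2]=>row 1·2+0+8=10  col grp=6
row: 4 vs 10

buggy=4 correct=10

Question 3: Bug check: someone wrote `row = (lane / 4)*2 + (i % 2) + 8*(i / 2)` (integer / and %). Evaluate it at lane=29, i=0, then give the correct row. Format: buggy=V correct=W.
`(lane / 4)*2 + (i % 2) + 8*(i / 2)`[29,0]⇒14
lane 29⇒29/4=7, 29 mod 4=1
i=0  r:2·1+0+0⇒2  c:7
row: 14 vs 2

buggy=14 correct=2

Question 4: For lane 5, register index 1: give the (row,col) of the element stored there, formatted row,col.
lane 5: gid=1 (5/4), tid=1 (5%4)
i=1: r=1*2+1+0=3, c=gid=1

3,1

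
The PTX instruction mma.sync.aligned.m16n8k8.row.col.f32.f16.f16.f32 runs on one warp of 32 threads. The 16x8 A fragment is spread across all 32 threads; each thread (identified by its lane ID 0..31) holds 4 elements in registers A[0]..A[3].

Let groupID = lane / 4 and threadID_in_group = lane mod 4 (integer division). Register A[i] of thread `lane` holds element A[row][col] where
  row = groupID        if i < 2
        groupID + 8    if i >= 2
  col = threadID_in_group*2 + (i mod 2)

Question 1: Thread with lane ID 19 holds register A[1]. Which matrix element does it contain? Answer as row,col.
lane 19: grp=4 (19/4), tig=3 (19%4)
i=1: r=4+0=4, c=3*2+1=7

4,7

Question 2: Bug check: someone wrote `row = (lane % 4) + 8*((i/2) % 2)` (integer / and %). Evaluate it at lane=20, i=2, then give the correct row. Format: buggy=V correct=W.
`(lane % 4) + 8*((i/2) % 2)`[20,2]→8
lane 20→20/4=5, 20 mod 4=0
i=2  r:5+8→13  c:2·0+0→0
row: 8 vs 13

buggy=8 correct=13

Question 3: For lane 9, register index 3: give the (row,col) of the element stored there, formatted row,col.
L=9=>grp=9>>2=2, tig=9&3=1
[3]=>row 2+8=10  col 1·2+1=3

10,3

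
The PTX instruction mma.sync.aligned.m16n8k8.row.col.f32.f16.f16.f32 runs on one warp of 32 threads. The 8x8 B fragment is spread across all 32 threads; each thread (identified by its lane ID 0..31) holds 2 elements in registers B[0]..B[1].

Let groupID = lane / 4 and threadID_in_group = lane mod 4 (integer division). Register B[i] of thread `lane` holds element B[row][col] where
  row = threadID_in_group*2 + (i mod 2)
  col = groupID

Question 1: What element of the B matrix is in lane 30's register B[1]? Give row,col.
5,7

30: gr=7,th=2
[1] (2*2+1,7) = (5,7)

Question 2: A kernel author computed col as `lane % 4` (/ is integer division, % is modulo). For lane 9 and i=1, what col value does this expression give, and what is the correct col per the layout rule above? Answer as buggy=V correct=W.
`lane % 4`[9,1]->1
9: gid=2,tid=1
[1] (1*2+1,2) = (3,2)
col: 1 vs 2

buggy=1 correct=2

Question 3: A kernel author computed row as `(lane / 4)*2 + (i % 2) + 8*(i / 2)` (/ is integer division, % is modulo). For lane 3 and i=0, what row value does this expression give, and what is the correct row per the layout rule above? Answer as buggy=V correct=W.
buggy=0 correct=6

`(lane / 4)*2 + (i % 2) + 8*(i / 2)`[3,0]=>0
L=3=>grp=3>>2=0, tig=3&3=3
[0]=>row 3·2+0=6  col grp=0
row: 0 vs 6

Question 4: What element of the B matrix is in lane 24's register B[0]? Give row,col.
0,6

lane 24: grp=6 (24/4), tig=0 (24%4)
i=0: r=0*2+0=0, c=grp=6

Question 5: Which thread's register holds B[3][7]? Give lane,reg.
29,1

c:7=>grp=7  r:3=>tig=1,lo=1
L=7*4+1=29  i=1=1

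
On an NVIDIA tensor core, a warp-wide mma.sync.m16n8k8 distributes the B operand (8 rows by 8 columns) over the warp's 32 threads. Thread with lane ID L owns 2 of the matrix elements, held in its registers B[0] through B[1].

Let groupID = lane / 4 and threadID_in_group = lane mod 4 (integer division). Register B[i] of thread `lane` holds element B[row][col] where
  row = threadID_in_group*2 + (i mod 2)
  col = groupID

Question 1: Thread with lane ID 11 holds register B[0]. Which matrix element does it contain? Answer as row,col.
lane 11->11/4=2, 11 mod 4=3
i=0  r:2·3+0->6  c:2

6,2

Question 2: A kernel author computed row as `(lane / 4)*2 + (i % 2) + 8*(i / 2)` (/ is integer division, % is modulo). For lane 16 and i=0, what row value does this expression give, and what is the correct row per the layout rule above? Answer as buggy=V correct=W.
buggy=8 correct=0

`(lane / 4)*2 + (i % 2) + 8*(i / 2)`[16,0]→8
lane 16: G=4 (16/4), T=0 (16%4)
i=0: r=0*2+0=0, c=G=4
row: 8 vs 0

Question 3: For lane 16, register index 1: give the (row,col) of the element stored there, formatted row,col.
1,4

lane 16=>16/4=4, 16 mod 4=0
i=1  r:2·0+1=>1  c:4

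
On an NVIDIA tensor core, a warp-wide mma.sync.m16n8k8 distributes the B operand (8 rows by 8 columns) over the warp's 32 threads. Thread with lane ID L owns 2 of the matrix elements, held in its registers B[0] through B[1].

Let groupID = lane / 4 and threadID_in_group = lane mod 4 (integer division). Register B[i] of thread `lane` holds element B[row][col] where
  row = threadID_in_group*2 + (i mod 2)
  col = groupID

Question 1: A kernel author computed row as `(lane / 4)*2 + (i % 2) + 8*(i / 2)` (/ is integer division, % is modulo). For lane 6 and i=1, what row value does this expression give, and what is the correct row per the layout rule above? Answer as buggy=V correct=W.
`(lane / 4)*2 + (i % 2) + 8*(i / 2)`[6,1]→3
6: G=1,T=2
[1] (2*2+1,1) = (5,1)
row: 3 vs 5

buggy=3 correct=5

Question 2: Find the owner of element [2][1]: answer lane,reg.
5,0

c=1→G=1  r=2→T=1,p=0
L=1*4+1=5  i=0=0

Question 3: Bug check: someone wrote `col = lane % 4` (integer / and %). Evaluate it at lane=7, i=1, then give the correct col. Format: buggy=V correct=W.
`lane % 4`[7,1]=>3
lane 7=>7/4=1, 7 mod 4=3
i=1  r:2·3+1=>7  c:1
col: 3 vs 1

buggy=3 correct=1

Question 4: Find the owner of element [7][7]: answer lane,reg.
31,1

c: 7->gid=7  r: 7->tid=3,i&1=1
L=7*4+3=31  i=1=1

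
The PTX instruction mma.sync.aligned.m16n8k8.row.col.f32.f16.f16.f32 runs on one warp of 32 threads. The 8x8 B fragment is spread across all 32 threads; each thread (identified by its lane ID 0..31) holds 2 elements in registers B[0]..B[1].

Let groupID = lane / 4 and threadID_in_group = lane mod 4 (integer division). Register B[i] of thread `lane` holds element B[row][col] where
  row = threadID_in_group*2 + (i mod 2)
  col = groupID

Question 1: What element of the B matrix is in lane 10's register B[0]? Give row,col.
lane 10->10/4=2, 10 mod 4=2
i=0  r:2·2+0->4  c:2

4,2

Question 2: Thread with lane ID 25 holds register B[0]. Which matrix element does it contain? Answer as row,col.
25: grp=6,tig=1
[0] (1*2+0,6) = (2,6)

2,6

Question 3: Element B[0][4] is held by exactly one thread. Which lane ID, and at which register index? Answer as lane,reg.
16,0

c:4=>grp=4  r:0=>tig=0,lo=0
L=4*4+0=16  i=0=0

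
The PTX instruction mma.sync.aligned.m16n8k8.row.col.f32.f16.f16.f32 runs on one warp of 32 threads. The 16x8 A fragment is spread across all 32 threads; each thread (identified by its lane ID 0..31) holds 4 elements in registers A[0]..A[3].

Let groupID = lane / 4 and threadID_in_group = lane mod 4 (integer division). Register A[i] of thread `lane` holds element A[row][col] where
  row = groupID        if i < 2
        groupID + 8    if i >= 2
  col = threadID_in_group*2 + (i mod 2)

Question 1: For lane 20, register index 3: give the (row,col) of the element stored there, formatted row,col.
lane 20: g=5 (20/4), t=0 (20%4)
i=3: r=5+8=13, c=0*2+1=1

13,1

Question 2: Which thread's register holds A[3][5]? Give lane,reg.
14,1

r=3→G=3,rhi=0  c=5→T=2,p=1
L=3*4+2=14  i=0*2+1=1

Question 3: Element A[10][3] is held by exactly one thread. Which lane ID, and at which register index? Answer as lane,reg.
r=10⇒gr=2,Rb=1  c=3⇒th=1,odd=1
L=2*4+1=9  i=1*2+1=3

9,3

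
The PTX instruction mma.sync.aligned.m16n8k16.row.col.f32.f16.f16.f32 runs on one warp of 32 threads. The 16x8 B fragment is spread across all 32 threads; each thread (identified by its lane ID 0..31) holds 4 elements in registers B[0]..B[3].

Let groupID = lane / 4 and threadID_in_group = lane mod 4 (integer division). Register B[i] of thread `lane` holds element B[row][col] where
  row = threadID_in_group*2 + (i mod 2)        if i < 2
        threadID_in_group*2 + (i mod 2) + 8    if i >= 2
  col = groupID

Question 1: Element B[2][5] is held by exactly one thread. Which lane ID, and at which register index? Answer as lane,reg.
c:5=>grp=5  r:2=>rB=0,tig=1,lo=0
L=5*4+1=21  i=0*2+0=0

21,0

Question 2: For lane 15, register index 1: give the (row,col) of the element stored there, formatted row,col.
7,3

15: gid=3,tid=3
[1] (3*2+1+0,3) = (7,3)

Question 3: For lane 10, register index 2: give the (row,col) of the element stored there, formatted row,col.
L=10->g=10>>2=2, t=10&3=2
[2]->row 2·2+0+8=12  col g=2

12,2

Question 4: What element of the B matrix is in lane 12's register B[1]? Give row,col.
lane 12→12/4=3, 12 mod 4=0
i=1  r:2·0+1+0→1  c:3

1,3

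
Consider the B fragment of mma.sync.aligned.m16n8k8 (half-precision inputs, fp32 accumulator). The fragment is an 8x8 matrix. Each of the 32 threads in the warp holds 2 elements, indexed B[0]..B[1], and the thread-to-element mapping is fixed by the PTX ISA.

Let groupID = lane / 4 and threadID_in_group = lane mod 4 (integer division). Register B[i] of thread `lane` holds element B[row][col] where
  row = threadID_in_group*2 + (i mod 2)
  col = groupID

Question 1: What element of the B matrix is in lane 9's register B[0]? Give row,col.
L=9=>grp=9>>2=2, tig=9&3=1
[0]=>row 1·2+0=2  col grp=2

2,2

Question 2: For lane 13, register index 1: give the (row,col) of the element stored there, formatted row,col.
lane 13: gr=3 (13/4), th=1 (13%4)
i=1: r=1*2+1=3, c=gr=3

3,3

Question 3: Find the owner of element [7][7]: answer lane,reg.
31,1

c=7->g=7  r=7->t=3,b0=1
L=7*4+3=31  i=1=1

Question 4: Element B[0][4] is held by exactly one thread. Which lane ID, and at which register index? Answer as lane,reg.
c=4->g=4  r=0->t=0,b0=0
L=4*4+0=16  i=0=0

16,0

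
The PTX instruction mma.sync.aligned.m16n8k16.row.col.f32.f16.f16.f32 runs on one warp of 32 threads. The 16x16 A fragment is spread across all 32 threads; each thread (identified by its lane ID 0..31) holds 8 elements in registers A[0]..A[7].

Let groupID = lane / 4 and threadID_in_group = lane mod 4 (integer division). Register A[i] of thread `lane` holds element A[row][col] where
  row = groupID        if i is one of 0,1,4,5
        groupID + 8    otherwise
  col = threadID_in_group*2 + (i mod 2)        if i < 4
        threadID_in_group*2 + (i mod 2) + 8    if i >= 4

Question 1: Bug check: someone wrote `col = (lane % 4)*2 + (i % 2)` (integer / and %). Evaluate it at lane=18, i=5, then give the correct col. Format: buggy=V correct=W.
buggy=5 correct=13

`(lane % 4)*2 + (i % 2)`[18,5]→5
lane 18: G=4 (18/4), T=2 (18%4)
i=5: r=4+0=4, c=2*2+1+8=13
col: 5 vs 13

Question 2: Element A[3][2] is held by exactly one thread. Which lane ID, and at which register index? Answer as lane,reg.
r: 3->gid=3,r8=0  c: 2->c8=0,tid=1,i&1=0
L=3*4+1=13  i=0*4+0*2+0=0

13,0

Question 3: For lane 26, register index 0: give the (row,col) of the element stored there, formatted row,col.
6,4

26: G=6,T=2
[0] (6+0,2*2+0+0) = (6,4)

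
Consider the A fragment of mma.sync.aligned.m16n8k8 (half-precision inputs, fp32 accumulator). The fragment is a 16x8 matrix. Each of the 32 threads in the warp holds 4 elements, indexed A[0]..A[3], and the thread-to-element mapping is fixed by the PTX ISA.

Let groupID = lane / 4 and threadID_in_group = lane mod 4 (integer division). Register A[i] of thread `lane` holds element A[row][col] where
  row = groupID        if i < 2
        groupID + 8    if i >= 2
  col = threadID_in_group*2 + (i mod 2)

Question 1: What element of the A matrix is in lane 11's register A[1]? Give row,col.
lane 11: gr=2 (11/4), th=3 (11%4)
i=1: r=2+0=2, c=3*2+1=7

2,7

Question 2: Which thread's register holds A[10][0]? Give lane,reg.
r=10⇒gr=2,Rb=1  c=0⇒th=0,odd=0
L=2*4+0=8  i=1*2+0=2

8,2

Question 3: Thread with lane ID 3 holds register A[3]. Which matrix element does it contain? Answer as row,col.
8,7

lane 3: gr=0 (3/4), th=3 (3%4)
i=3: r=0+8=8, c=3*2+1=7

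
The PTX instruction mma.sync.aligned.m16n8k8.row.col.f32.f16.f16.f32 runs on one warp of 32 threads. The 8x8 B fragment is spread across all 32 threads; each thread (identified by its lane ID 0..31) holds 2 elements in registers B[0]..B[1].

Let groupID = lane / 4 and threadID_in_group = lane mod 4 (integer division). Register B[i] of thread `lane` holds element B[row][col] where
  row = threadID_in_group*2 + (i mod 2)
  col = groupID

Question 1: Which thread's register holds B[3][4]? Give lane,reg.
c=4→G=4  r=3→T=1,p=1
L=4*4+1=17  i=1=1

17,1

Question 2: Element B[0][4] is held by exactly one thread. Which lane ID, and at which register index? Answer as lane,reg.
16,0

c=4→G=4  r=0→T=0,p=0
L=4*4+0=16  i=0=0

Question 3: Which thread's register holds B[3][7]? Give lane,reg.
c=7->g=7  r=3->t=1,b0=1
L=7*4+1=29  i=1=1

29,1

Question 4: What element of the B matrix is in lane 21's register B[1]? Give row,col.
3,5

lane 21: gid=5 (21/4), tid=1 (21%4)
i=1: r=1*2+1=3, c=gid=5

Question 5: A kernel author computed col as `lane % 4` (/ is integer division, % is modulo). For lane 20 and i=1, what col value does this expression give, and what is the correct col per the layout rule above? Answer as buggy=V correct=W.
buggy=0 correct=5

`lane % 4`[20,1]->0
lane 20: g=5 (20/4), t=0 (20%4)
i=1: r=0*2+1=1, c=g=5
col: 0 vs 5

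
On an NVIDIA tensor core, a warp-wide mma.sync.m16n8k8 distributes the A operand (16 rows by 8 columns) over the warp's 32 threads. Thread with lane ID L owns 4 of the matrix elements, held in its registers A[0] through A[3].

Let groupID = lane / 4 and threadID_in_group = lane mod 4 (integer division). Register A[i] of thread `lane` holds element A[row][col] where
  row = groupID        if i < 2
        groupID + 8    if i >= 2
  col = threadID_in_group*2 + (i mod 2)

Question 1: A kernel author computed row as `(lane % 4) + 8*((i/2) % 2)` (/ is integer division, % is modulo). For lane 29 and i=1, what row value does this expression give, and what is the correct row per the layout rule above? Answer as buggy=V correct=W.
buggy=1 correct=7

`(lane % 4) + 8*((i/2) % 2)`[29,1]->1
29: g=7,t=1
[1] (7+0,1*2+1) = (7,3)
row: 1 vs 7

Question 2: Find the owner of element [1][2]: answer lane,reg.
5,0

r=1⇒gr=1,Rb=0  c=2⇒th=1,odd=0
L=1*4+1=5  i=0*2+0=0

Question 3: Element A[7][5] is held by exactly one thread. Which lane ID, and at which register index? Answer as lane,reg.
r=7→G=7,rhi=0  c=5→T=2,p=1
L=7*4+2=30  i=0*2+1=1

30,1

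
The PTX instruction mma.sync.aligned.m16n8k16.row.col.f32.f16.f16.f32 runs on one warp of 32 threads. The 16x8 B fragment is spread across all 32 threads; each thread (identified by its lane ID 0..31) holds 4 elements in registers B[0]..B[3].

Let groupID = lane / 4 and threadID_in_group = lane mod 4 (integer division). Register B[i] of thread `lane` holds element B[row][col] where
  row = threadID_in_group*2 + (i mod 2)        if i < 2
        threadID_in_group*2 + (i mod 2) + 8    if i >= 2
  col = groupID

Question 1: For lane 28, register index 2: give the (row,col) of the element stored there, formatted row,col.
8,7

L=28=>grp=28>>2=7, tig=28&3=0
[2]=>row 0·2+0+8=8  col grp=7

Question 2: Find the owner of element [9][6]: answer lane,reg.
c:6=>grp=6  r:9=>rB=1,tig=0,lo=1
L=6*4+0=24  i=1*2+1=3

24,3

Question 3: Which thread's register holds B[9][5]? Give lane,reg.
c:5=>grp=5  r:9=>rB=1,tig=0,lo=1
L=5*4+0=20  i=1*2+1=3

20,3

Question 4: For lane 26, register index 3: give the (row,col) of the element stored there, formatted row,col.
13,6

lane 26: g=6 (26/4), t=2 (26%4)
i=3: r=2*2+1+8=13, c=g=6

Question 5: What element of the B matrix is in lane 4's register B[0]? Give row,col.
0,1

lane 4: grp=1 (4/4), tig=0 (4%4)
i=0: r=0*2+0+0=0, c=grp=1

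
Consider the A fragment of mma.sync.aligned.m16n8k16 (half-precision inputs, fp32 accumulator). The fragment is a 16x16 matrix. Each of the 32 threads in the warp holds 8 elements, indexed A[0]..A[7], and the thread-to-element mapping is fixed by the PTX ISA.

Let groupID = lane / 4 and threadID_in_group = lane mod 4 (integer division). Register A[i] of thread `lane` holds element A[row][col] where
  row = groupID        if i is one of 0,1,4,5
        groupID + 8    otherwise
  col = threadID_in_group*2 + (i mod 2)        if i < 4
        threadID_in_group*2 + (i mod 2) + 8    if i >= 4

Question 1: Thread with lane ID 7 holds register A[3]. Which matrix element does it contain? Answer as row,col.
9,7

lane 7→7/4=1, 7 mod 4=3
i=3  r:1+8→9  c:2·3+1+0→7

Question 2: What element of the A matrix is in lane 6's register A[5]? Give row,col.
1,13

lane 6: gr=1 (6/4), th=2 (6%4)
i=5: r=1+0=1, c=2*2+1+8=13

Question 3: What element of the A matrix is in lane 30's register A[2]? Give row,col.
L=30->gid=30>>2=7, tid=30&3=2
[2]->row 7+8=15  col 2·2+0+0=4

15,4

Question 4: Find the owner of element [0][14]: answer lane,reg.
3,4

r=0⇒gr=0,Rb=0  c=14⇒Cb=1,th=3,odd=0
L=0*4+3=3  i=1*4+0*2+0=4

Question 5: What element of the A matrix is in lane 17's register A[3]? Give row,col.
12,3

lane 17=>17/4=4, 17 mod 4=1
i=3  r:4+8=>12  c:2·1+1+0=>3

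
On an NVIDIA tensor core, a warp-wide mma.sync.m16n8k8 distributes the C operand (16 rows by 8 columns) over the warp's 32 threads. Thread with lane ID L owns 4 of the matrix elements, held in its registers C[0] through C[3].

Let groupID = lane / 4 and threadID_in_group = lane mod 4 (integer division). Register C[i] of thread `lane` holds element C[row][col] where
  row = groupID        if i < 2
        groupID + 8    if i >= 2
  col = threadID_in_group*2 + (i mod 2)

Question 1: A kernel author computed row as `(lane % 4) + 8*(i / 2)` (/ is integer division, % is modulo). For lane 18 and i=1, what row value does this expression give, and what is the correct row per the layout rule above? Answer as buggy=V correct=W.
`(lane % 4) + 8*(i / 2)`[18,1]=>2
lane 18: grp=4 (18/4), tig=2 (18%4)
i=1: r=4+0=4, c=2*2+1=5
row: 2 vs 4

buggy=2 correct=4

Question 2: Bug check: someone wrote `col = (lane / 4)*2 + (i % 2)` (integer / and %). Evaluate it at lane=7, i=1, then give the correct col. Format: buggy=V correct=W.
buggy=3 correct=7

`(lane / 4)*2 + (i % 2)`[7,1]→3
lane 7→7/4=1, 7 mod 4=3
i=1  r:1+0→1  c:2·3+1→7
col: 3 vs 7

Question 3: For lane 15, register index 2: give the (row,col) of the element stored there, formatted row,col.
11,6

15: G=3,T=3
[2] (3+8,3*2+0) = (11,6)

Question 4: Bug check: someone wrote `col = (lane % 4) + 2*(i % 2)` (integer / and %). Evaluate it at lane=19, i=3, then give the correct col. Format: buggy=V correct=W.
buggy=5 correct=7

`(lane % 4) + 2*(i % 2)`[19,3]⇒5
19: gr=4,th=3
[3] (4+8,3*2+1) = (12,7)
col: 5 vs 7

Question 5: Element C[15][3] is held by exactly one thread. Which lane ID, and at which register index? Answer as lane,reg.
29,3

r=15->g=7,rb=1  c=3->t=1,b0=1
L=7*4+1=29  i=1*2+1=3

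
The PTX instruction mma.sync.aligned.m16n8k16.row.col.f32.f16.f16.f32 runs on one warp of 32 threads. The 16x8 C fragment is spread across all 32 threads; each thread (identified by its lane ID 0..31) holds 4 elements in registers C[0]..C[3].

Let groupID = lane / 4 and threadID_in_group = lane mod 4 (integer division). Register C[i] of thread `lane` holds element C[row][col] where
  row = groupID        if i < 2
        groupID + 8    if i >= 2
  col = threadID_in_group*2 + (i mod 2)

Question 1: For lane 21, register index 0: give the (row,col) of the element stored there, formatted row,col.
L=21→G=21>>2=5, T=21&3=1
[0]→row 5+0=5  col 1·2+0=2

5,2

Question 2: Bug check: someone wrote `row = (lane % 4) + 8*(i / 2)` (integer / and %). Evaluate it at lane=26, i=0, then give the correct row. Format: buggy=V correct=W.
`(lane % 4) + 8*(i / 2)`[26,0]⇒2
L=26⇒gr=26>>2=6, th=26&3=2
[0]⇒row 6+0=6  col 2·2+0=4
row: 2 vs 6

buggy=2 correct=6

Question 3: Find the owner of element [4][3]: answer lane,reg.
r:4=>grp=4,rB=0  c:3=>tig=1,lo=1
L=4*4+1=17  i=0*2+1=1

17,1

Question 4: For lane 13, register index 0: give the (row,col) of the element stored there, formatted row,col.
3,2

L=13->g=13>>2=3, t=13&3=1
[0]->row 3+0=3  col 1·2+0=2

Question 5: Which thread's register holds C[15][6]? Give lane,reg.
31,2

r:15=>grp=7,rB=1  c:6=>tig=3,lo=0
L=7*4+3=31  i=1*2+0=2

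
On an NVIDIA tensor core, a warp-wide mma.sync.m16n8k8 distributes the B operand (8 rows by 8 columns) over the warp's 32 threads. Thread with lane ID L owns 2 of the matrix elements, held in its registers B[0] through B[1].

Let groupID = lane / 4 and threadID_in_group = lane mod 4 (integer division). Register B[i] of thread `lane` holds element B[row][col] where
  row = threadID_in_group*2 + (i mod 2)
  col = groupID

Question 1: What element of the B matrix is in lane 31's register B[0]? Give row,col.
31: gr=7,th=3
[0] (3*2+0,7) = (6,7)

6,7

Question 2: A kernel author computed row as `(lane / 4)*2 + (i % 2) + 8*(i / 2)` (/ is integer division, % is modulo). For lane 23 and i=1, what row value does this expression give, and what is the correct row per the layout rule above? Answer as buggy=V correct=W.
buggy=11 correct=7

`(lane / 4)*2 + (i % 2) + 8*(i / 2)`[23,1]⇒11
lane 23⇒23/4=5, 23 mod 4=3
i=1  r:2·3+1⇒7  c:5
row: 11 vs 7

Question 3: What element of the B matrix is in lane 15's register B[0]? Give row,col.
L=15=>grp=15>>2=3, tig=15&3=3
[0]=>row 3·2+0=6  col grp=3

6,3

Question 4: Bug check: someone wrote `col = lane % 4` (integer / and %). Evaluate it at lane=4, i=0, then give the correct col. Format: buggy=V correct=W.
`lane % 4`[4,0]=>0
lane 4=>4/4=1, 4 mod 4=0
i=0  r:2·0+0=>0  c:1
col: 0 vs 1

buggy=0 correct=1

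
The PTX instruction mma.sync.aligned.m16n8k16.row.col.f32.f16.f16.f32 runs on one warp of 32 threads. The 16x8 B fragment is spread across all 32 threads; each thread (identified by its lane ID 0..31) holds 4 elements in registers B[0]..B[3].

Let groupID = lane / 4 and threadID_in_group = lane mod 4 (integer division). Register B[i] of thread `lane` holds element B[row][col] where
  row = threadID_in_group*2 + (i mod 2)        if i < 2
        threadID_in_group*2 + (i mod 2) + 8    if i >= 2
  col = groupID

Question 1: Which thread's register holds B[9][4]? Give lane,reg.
c=4→G=4  r=9→rhi=1,T=0,p=1
L=4*4+0=16  i=1*2+1=3

16,3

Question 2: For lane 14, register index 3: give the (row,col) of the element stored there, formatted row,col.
lane 14->14/4=3, 14 mod 4=2
i=3  r:2·2+1+8->13  c:3

13,3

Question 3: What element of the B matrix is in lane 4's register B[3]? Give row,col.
9,1

lane 4: grp=1 (4/4), tig=0 (4%4)
i=3: r=0*2+1+8=9, c=grp=1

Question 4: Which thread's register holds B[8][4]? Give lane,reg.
c: 4->gid=4  r: 8->r8=1,tid=0,i&1=0
L=4*4+0=16  i=1*2+0=2

16,2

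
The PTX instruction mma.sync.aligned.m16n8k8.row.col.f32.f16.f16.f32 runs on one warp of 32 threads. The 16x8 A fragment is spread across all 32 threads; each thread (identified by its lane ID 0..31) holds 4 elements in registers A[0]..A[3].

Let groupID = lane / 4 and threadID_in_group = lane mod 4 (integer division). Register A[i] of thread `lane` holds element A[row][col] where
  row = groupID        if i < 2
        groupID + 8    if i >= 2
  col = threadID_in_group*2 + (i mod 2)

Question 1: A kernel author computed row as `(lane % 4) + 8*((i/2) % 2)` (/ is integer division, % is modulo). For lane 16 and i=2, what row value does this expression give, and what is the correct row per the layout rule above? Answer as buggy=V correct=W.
buggy=8 correct=12

`(lane % 4) + 8*((i/2) % 2)`[16,2]⇒8
lane 16⇒16/4=4, 16 mod 4=0
i=2  r:4+8⇒12  c:2·0+0⇒0
row: 8 vs 12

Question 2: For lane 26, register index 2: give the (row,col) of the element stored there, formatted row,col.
14,4

lane 26⇒26/4=6, 26 mod 4=2
i=2  r:6+8⇒14  c:2·2+0⇒4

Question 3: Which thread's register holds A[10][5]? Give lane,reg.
10,3

r: 10->gid=2,r8=1  c: 5->tid=2,i&1=1
L=2*4+2=10  i=1*2+1=3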